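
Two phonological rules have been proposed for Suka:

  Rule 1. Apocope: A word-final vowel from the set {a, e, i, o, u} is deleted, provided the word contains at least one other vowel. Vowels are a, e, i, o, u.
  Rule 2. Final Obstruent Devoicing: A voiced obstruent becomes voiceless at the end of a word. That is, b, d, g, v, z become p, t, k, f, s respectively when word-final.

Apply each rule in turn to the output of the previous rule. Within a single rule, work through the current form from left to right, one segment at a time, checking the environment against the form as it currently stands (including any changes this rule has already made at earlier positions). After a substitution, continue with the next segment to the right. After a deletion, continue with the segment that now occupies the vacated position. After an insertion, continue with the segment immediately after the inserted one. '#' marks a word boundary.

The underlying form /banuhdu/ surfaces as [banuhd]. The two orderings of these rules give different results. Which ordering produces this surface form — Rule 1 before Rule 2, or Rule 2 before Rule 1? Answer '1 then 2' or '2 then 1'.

2 then 1

Order 1 then 2:
  1 Apocope: [banuhdu] → [banuhd]
  2 Final Obstruent Devoicing: [banuhd] → [banuht]
  result: [banuht]
Order 2 then 1:
  2 Final Obstruent Devoicing: no change — [banuhdu]
  1 Apocope: [banuhdu] → [banuhd]
  result: [banuhd]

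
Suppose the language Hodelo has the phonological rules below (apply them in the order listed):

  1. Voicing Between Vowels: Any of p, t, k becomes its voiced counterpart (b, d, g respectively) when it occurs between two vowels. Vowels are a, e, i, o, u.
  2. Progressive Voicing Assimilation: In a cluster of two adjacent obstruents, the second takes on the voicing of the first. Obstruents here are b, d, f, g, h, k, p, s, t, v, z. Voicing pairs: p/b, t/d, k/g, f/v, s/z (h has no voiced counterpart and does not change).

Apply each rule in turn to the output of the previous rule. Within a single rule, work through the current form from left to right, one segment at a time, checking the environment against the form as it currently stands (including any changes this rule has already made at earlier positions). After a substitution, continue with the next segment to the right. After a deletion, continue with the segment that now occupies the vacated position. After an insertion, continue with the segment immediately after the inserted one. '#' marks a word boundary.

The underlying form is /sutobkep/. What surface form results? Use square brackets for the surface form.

1 Voicing Between Vowels: [sutobkep] → [sudobkep]
2 Progressive Voicing Assimilation: [sudobkep] → [sudobgep]

[sudobgep]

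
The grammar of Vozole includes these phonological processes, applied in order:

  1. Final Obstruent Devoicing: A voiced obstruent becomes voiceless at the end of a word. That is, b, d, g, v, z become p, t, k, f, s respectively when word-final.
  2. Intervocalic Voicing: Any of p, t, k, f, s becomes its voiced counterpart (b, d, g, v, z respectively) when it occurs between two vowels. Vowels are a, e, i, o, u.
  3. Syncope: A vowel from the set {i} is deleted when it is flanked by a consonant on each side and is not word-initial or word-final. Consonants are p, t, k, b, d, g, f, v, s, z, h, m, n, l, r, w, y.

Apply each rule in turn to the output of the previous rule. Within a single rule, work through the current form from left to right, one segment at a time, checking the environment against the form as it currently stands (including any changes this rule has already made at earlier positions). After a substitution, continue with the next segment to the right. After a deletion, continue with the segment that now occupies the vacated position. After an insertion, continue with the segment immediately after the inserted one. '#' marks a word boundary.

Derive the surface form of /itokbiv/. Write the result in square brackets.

[idokbf]

1 Final Obstruent Devoicing: [itokbiv] → [itokbif]
2 Intervocalic Voicing: [itokbif] → [idokbif]
3 Syncope: [idokbif] → [idokbf]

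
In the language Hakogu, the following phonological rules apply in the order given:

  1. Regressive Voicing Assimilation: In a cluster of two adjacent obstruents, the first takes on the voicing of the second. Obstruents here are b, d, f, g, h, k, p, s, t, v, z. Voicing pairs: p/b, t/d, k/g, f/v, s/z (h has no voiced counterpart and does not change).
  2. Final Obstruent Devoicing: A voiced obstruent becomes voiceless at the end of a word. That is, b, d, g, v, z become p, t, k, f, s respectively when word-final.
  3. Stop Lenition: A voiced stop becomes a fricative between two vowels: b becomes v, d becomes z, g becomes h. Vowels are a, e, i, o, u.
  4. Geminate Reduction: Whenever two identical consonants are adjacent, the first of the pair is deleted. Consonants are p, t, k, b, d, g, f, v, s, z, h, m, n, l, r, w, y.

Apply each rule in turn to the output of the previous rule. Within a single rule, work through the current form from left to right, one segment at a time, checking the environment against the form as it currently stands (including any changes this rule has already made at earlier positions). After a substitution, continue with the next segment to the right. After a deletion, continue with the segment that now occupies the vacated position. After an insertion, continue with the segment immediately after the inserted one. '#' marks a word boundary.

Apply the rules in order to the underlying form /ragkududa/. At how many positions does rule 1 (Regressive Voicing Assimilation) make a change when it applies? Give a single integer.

1 Regressive Voicing Assimilation: [ragkududa] → [rakkududa]
2 Final Obstruent Devoicing: no change — [rakkududa]
3 Stop Lenition: [rakkududa] → [rakkuzuza]
4 Geminate Reduction: [rakkuzuza] → [rakuzuza]
Rule 1 changed 1 position(s).

1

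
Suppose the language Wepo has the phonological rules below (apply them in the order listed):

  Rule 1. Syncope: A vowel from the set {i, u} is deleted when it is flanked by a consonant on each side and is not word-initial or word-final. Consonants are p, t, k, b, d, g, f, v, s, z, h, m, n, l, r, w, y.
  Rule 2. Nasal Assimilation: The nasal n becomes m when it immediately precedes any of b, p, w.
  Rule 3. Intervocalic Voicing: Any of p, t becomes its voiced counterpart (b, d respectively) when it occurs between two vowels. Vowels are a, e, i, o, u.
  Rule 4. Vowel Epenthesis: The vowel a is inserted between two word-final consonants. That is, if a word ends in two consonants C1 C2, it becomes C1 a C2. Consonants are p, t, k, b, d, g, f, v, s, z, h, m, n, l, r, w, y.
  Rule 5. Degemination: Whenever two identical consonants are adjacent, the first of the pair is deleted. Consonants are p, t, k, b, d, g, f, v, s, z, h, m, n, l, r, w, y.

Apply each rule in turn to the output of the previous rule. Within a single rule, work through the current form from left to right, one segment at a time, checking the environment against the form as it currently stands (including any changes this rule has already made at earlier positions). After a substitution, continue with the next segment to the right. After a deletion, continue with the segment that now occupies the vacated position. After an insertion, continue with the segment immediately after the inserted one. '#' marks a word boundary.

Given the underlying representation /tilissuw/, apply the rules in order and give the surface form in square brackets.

[tlsaw]

Rule 1 Syncope: [tilissuw] → [tlssw]
Rule 2 Nasal Assimilation: no change — [tlssw]
Rule 3 Intervocalic Voicing: no change — [tlssw]
Rule 4 Vowel Epenthesis: [tlssw] → [tlssaw]
Rule 5 Degemination: [tlssaw] → [tlsaw]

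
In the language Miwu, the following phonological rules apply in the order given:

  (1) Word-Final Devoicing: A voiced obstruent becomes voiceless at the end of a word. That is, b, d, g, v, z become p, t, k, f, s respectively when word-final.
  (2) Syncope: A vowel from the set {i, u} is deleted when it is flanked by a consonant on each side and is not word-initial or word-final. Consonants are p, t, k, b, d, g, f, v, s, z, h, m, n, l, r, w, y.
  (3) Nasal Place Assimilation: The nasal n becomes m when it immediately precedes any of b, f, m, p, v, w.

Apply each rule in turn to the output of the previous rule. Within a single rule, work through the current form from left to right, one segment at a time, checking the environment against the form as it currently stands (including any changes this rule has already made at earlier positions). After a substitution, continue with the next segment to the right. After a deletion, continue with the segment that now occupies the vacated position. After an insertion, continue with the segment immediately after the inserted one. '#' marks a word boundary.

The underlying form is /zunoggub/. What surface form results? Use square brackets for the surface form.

[znoggp]

(1) Word-Final Devoicing: [zunoggub] → [zunoggup]
(2) Syncope: [zunoggup] → [znoggp]
(3) Nasal Place Assimilation: no change — [znoggp]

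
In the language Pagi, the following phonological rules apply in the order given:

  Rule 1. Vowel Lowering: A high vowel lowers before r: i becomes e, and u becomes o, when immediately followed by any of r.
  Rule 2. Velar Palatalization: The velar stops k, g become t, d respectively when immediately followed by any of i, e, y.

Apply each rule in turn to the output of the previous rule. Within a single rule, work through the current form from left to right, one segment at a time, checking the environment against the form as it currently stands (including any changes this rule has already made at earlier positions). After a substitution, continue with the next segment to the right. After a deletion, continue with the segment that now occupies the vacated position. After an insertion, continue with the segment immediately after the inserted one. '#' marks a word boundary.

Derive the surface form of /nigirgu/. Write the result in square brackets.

Rule 1 Vowel Lowering: [nigirgu] → [nigergu]
Rule 2 Velar Palatalization: [nigergu] → [nidergu]

[nidergu]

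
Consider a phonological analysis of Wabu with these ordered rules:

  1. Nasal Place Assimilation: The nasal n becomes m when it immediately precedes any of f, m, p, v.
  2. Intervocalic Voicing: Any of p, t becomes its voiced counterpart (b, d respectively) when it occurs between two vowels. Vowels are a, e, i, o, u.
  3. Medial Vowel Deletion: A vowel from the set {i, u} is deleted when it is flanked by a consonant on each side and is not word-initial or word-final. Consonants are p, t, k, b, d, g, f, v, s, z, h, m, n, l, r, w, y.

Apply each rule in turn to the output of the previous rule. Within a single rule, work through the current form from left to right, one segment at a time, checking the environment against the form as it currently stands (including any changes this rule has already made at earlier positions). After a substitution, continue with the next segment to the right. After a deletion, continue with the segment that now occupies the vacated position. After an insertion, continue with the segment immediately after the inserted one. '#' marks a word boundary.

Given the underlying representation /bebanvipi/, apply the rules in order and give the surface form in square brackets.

1 Nasal Place Assimilation: [bebanvipi] → [bebamvipi]
2 Intervocalic Voicing: [bebamvipi] → [bebamvibi]
3 Medial Vowel Deletion: [bebamvibi] → [bebamvbi]

[bebamvbi]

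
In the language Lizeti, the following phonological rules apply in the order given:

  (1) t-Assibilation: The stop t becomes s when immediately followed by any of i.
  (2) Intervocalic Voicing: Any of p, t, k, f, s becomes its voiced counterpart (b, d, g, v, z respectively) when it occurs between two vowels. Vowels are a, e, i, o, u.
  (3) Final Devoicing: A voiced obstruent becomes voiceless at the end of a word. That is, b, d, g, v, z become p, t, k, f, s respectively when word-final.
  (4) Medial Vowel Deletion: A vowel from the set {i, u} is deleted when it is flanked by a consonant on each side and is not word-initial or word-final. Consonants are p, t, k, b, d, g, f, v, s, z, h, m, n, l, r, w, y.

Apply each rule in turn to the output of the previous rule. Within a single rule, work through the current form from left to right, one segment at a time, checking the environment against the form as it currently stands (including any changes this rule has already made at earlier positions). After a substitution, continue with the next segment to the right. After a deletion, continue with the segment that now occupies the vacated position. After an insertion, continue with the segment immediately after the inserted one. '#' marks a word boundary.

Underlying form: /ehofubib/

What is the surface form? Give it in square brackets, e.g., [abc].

(1) t-Assibilation: no change — [ehofubib]
(2) Intervocalic Voicing: [ehofubib] → [ehovubib]
(3) Final Devoicing: [ehovubib] → [ehovubip]
(4) Medial Vowel Deletion: [ehovubip] → [ehovbp]

[ehovbp]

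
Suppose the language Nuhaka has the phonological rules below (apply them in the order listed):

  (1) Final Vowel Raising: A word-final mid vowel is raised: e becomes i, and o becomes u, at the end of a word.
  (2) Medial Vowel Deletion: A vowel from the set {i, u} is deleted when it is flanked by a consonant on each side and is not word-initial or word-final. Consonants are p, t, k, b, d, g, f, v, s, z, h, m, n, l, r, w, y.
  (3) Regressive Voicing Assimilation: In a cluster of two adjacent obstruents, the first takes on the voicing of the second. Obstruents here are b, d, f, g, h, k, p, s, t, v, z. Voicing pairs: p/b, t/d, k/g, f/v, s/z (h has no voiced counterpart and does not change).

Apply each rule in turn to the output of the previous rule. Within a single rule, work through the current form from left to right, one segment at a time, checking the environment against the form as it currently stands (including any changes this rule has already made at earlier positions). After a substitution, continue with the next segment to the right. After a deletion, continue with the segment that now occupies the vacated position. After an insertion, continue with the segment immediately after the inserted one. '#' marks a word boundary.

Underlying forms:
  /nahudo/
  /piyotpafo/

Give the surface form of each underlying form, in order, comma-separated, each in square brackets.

/nahudo/:
  (1) Final Vowel Raising: [nahudo] → [nahudu]
  (2) Medial Vowel Deletion: [nahudu] → [nahdu]
  (3) Regressive Voicing Assimilation: no change — [nahdu]
/piyotpafo/:
  (1) Final Vowel Raising: [piyotpafo] → [piyotpafu]
  (2) Medial Vowel Deletion: [piyotpafu] → [pyotpafu]
  (3) Regressive Voicing Assimilation: no change — [pyotpafu]

[nahdu], [pyotpafu]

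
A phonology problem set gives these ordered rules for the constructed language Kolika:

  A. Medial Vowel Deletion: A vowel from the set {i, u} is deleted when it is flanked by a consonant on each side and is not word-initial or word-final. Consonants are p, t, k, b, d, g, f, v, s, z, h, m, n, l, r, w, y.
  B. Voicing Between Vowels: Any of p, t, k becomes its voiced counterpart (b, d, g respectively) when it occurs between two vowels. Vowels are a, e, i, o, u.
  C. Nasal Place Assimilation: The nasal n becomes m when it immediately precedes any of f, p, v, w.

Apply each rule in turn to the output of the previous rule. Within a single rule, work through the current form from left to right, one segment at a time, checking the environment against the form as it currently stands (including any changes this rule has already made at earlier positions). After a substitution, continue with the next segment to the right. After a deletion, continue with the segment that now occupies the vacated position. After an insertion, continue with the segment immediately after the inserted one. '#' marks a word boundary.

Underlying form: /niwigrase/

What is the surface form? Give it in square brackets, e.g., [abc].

A Medial Vowel Deletion: [niwigrase] → [nwgrase]
B Voicing Between Vowels: no change — [nwgrase]
C Nasal Place Assimilation: [nwgrase] → [mwgrase]

[mwgrase]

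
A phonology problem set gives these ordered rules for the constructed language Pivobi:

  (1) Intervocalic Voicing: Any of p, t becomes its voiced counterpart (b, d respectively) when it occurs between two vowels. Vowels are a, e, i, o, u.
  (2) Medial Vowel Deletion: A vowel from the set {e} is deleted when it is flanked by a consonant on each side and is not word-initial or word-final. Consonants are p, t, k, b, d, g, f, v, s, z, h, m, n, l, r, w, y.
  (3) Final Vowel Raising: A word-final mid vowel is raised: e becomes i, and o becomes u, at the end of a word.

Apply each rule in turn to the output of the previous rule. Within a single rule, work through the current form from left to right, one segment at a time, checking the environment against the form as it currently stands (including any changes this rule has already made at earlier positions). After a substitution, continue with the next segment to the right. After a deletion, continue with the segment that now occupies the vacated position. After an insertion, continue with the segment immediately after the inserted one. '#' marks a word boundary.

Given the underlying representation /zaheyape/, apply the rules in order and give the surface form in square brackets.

[zahyabi]

(1) Intervocalic Voicing: [zaheyape] → [zaheyabe]
(2) Medial Vowel Deletion: [zaheyabe] → [zahyabe]
(3) Final Vowel Raising: [zahyabe] → [zahyabi]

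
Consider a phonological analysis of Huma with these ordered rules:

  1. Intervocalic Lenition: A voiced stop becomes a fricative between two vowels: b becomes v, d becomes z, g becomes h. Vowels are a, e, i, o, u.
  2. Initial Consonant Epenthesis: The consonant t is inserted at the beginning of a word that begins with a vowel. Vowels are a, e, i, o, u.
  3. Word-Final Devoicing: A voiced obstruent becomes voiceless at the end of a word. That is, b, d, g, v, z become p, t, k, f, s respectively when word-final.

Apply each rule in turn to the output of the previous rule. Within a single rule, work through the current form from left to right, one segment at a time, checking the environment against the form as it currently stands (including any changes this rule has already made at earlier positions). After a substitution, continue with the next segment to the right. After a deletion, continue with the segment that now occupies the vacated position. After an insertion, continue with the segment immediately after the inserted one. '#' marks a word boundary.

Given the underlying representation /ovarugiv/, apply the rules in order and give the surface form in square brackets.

[tovaruhif]

1 Intervocalic Lenition: [ovarugiv] → [ovaruhiv]
2 Initial Consonant Epenthesis: [ovaruhiv] → [tovaruhiv]
3 Word-Final Devoicing: [tovaruhiv] → [tovaruhif]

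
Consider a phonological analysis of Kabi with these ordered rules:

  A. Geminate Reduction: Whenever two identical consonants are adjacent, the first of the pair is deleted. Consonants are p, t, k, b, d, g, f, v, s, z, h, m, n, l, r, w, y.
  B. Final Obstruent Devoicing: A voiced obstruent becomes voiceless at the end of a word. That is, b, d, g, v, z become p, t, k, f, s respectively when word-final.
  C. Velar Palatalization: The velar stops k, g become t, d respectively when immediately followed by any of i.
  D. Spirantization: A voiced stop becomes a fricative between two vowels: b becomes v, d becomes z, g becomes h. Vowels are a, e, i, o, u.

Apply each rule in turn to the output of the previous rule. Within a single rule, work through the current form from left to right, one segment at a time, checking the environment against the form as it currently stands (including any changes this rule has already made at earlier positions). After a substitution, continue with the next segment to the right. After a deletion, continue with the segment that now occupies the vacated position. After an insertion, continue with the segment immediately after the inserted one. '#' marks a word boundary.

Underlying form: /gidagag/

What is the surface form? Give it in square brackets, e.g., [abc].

A Geminate Reduction: no change — [gidagag]
B Final Obstruent Devoicing: [gidagag] → [gidagak]
C Velar Palatalization: [gidagak] → [didagak]
D Spirantization: [didagak] → [dizahak]

[dizahak]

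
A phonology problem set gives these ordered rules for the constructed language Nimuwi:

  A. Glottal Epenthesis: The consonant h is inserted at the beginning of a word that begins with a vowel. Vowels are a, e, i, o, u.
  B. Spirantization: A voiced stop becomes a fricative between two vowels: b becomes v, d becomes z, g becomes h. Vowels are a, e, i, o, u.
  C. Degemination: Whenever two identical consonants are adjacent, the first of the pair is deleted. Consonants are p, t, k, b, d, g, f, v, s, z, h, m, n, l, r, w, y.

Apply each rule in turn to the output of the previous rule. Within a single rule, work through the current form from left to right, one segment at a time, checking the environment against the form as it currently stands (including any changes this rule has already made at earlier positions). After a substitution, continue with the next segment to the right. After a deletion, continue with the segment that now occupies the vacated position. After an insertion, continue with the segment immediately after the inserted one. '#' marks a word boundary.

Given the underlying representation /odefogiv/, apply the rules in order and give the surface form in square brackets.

[hozefohiv]

A Glottal Epenthesis: [odefogiv] → [hodefogiv]
B Spirantization: [hodefogiv] → [hozefohiv]
C Degemination: no change — [hozefohiv]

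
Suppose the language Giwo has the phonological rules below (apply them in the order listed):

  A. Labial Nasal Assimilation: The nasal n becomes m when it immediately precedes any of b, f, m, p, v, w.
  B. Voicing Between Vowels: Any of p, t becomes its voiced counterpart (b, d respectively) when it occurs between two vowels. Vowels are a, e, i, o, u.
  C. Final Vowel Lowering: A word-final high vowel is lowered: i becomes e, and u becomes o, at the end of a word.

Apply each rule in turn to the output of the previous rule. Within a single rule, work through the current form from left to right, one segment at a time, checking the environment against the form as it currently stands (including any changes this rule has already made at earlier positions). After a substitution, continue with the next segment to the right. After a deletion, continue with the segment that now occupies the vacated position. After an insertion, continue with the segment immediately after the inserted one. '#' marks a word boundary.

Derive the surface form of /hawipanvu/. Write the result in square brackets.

A Labial Nasal Assimilation: [hawipanvu] → [hawipamvu]
B Voicing Between Vowels: [hawipamvu] → [hawibamvu]
C Final Vowel Lowering: [hawibamvu] → [hawibamvo]

[hawibamvo]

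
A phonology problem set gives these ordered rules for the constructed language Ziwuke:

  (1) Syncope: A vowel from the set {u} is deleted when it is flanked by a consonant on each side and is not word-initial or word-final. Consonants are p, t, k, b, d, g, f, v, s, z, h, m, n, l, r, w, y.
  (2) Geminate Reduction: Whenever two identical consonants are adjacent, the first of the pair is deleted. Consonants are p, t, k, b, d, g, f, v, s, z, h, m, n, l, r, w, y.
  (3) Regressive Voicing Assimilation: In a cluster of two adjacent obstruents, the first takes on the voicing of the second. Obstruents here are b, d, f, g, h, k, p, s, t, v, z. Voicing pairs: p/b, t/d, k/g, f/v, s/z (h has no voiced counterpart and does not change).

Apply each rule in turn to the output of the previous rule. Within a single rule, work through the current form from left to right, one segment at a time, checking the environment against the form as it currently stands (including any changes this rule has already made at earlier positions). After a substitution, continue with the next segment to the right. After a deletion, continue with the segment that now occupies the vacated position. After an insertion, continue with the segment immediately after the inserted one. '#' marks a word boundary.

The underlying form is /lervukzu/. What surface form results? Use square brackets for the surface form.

[lerfgzu]

(1) Syncope: [lervukzu] → [lervkzu]
(2) Geminate Reduction: no change — [lervkzu]
(3) Regressive Voicing Assimilation: [lervkzu] → [lerfgzu]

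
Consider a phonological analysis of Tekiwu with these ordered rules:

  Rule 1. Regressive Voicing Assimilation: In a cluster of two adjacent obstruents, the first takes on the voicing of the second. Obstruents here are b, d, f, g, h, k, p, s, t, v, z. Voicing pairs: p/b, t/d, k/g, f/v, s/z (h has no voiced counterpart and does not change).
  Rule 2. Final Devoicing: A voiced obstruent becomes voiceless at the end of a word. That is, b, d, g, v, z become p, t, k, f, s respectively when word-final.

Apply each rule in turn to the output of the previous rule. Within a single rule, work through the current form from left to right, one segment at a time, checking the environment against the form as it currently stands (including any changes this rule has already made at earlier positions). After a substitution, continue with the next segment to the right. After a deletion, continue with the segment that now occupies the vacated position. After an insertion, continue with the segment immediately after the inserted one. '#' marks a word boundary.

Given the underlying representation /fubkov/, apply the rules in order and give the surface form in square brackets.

[fupkof]

Rule 1 Regressive Voicing Assimilation: [fubkov] → [fupkov]
Rule 2 Final Devoicing: [fupkov] → [fupkof]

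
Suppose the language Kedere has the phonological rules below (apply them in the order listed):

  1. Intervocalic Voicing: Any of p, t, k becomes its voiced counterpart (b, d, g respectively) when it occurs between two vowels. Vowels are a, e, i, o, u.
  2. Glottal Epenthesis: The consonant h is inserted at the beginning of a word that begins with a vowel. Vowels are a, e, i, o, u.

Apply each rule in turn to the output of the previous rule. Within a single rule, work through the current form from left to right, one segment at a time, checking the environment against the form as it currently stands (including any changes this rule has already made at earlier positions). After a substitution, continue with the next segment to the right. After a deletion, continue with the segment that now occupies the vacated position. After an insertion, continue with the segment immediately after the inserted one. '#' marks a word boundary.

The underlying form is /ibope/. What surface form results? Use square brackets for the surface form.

[hibobe]

1 Intervocalic Voicing: [ibope] → [ibobe]
2 Glottal Epenthesis: [ibobe] → [hibobe]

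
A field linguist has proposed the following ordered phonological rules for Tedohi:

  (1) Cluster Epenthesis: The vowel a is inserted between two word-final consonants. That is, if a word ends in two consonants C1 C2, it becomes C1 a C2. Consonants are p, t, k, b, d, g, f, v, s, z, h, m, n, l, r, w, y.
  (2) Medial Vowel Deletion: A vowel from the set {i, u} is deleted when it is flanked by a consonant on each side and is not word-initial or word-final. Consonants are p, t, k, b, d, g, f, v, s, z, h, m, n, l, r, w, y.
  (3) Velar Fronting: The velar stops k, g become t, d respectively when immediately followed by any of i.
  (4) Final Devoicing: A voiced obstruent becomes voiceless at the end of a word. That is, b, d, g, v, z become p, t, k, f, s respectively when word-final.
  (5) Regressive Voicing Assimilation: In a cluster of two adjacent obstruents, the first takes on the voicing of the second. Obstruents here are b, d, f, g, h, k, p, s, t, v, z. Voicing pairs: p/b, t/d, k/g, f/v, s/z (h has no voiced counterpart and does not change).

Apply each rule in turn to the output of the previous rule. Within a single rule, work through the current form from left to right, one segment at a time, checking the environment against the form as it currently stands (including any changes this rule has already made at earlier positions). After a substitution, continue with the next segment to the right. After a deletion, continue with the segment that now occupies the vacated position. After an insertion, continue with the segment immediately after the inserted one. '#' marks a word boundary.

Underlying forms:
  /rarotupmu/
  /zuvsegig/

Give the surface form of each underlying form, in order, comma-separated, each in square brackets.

/rarotupmu/:
  (1) Cluster Epenthesis: no change — [rarotupmu]
  (2) Medial Vowel Deletion: [rarotupmu] → [rarotpmu]
  (3) Velar Fronting: no change — [rarotpmu]
  (4) Final Devoicing: no change — [rarotpmu]
  (5) Regressive Voicing Assimilation: no change — [rarotpmu]
/zuvsegig/:
  (1) Cluster Epenthesis: no change — [zuvsegig]
  (2) Medial Vowel Deletion: [zuvsegig] → [zvsegg]
  (3) Velar Fronting: no change — [zvsegg]
  (4) Final Devoicing: [zvsegg] → [zvsegk]
  (5) Regressive Voicing Assimilation: [zvsegk] → [zfsekk]

[rarotpmu], [zfsekk]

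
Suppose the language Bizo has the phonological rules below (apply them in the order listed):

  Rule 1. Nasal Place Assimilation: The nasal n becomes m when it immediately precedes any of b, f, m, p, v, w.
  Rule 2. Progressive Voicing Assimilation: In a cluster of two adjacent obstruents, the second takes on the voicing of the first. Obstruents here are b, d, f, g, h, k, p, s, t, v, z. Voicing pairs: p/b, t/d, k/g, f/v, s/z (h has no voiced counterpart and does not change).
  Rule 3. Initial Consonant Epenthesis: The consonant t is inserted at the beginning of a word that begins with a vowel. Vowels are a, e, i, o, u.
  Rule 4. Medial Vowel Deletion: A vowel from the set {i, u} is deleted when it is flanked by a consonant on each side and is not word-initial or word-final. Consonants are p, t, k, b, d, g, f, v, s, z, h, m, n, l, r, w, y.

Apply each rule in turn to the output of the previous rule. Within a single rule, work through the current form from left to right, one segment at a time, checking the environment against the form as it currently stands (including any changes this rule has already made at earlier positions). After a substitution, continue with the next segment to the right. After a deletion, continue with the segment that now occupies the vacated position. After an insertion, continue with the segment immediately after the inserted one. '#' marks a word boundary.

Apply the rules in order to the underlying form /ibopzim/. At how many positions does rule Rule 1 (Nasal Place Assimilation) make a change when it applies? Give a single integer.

Rule 1 Nasal Place Assimilation: no change — [ibopzim]
Rule 2 Progressive Voicing Assimilation: [ibopzim] → [ibopsim]
Rule 3 Initial Consonant Epenthesis: [ibopsim] → [tibopsim]
Rule 4 Medial Vowel Deletion: [tibopsim] → [tbopsm]
Rule Rule 1 changed 0 position(s).

0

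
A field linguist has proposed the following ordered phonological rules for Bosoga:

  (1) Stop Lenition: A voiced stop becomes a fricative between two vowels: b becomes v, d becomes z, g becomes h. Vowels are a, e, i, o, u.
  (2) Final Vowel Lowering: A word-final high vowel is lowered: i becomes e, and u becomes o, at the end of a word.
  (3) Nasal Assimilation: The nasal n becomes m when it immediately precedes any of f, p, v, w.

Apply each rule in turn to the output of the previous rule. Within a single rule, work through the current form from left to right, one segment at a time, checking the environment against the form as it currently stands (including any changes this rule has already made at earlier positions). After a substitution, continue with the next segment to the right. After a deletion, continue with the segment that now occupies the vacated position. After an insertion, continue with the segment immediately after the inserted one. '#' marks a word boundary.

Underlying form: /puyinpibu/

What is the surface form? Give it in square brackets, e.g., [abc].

[puyimpivo]

(1) Stop Lenition: [puyinpibu] → [puyinpivu]
(2) Final Vowel Lowering: [puyinpivu] → [puyinpivo]
(3) Nasal Assimilation: [puyinpivo] → [puyimpivo]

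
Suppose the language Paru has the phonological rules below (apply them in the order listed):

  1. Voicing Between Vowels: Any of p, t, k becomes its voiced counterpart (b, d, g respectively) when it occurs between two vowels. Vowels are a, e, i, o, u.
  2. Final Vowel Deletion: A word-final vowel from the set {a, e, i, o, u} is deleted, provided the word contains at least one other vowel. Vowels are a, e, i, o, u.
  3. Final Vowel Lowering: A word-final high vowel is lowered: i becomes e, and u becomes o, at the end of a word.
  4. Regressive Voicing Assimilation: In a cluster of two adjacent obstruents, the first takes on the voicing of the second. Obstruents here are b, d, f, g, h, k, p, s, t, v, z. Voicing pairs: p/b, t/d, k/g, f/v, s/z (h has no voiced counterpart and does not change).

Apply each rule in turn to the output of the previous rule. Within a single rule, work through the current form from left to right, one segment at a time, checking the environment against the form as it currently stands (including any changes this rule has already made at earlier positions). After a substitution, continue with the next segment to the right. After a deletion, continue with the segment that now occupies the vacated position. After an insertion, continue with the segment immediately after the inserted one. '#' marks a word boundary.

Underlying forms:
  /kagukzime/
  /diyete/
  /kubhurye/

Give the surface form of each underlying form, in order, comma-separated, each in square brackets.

[kagugzim], [diyed], [kuphury]

/kagukzime/:
  1 Voicing Between Vowels: no change — [kagukzime]
  2 Final Vowel Deletion: [kagukzime] → [kagukzim]
  3 Final Vowel Lowering: no change — [kagukzim]
  4 Regressive Voicing Assimilation: [kagukzim] → [kagugzim]
/diyete/:
  1 Voicing Between Vowels: [diyete] → [diyede]
  2 Final Vowel Deletion: [diyede] → [diyed]
  3 Final Vowel Lowering: no change — [diyed]
  4 Regressive Voicing Assimilation: no change — [diyed]
/kubhurye/:
  1 Voicing Between Vowels: no change — [kubhurye]
  2 Final Vowel Deletion: [kubhurye] → [kubhury]
  3 Final Vowel Lowering: no change — [kubhury]
  4 Regressive Voicing Assimilation: [kubhury] → [kuphury]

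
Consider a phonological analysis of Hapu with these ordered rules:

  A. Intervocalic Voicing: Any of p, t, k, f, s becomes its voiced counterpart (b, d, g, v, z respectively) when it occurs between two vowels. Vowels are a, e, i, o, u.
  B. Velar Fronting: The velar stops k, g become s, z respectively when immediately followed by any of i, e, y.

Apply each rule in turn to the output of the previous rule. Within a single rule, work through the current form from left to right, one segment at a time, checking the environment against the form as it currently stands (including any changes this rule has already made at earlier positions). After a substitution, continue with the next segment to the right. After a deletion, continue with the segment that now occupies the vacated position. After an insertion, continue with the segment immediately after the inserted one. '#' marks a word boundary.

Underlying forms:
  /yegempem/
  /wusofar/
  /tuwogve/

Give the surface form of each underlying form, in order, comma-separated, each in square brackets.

/yegempem/:
  A Intervocalic Voicing: no change — [yegempem]
  B Velar Fronting: [yegempem] → [yezempem]
/wusofar/:
  A Intervocalic Voicing: [wusofar] → [wuzovar]
  B Velar Fronting: no change — [wuzovar]
/tuwogve/:
  A Intervocalic Voicing: no change — [tuwogve]
  B Velar Fronting: no change — [tuwogve]

[yezempem], [wuzovar], [tuwogve]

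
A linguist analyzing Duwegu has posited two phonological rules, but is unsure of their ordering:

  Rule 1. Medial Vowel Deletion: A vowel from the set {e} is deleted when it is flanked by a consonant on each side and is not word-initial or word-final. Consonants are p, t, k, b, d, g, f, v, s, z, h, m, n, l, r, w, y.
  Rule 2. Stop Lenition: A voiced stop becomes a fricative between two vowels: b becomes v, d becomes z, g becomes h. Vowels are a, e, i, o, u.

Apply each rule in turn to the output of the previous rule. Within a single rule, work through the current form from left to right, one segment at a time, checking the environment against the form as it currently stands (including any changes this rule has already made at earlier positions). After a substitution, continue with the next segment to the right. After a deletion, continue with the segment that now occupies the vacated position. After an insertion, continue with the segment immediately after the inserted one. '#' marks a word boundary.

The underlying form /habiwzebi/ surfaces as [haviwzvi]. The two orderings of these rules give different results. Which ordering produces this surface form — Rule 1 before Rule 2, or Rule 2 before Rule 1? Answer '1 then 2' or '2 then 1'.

Order 1 then 2:
  1 Medial Vowel Deletion: [habiwzebi] → [habiwzbi]
  2 Stop Lenition: [habiwzbi] → [haviwzbi]
  result: [haviwzbi]
Order 2 then 1:
  2 Stop Lenition: [habiwzebi] → [haviwzevi]
  1 Medial Vowel Deletion: [haviwzevi] → [haviwzvi]
  result: [haviwzvi]

2 then 1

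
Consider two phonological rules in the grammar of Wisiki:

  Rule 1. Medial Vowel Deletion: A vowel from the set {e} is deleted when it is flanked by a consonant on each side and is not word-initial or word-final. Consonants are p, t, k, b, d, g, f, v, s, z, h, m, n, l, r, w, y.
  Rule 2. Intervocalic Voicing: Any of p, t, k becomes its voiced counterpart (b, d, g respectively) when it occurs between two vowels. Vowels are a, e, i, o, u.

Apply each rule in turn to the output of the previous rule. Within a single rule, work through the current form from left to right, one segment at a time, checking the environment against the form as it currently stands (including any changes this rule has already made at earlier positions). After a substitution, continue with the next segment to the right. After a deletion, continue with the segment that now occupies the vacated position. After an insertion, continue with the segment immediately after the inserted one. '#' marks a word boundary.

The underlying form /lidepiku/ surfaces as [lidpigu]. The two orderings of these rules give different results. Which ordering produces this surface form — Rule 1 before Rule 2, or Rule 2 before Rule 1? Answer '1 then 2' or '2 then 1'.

1 then 2

Order 1 then 2:
  1 Medial Vowel Deletion: [lidepiku] → [lidpiku]
  2 Intervocalic Voicing: [lidpiku] → [lidpigu]
  result: [lidpigu]
Order 2 then 1:
  2 Intervocalic Voicing: [lidepiku] → [lidebigu]
  1 Medial Vowel Deletion: [lidebigu] → [lidbigu]
  result: [lidbigu]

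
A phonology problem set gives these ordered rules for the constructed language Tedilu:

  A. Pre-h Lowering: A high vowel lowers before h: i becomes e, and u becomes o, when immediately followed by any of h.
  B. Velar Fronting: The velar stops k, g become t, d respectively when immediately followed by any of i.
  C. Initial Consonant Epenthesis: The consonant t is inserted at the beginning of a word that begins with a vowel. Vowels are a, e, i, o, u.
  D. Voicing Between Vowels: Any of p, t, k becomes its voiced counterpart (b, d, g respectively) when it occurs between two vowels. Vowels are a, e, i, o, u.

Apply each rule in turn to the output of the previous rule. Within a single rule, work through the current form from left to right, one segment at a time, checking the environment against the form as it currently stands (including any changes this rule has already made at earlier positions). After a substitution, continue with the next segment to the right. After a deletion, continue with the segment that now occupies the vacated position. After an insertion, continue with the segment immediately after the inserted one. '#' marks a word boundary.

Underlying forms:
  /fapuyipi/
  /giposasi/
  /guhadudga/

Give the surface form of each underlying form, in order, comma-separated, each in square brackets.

/fapuyipi/:
  A Pre-h Lowering: no change — [fapuyipi]
  B Velar Fronting: no change — [fapuyipi]
  C Initial Consonant Epenthesis: no change — [fapuyipi]
  D Voicing Between Vowels: [fapuyipi] → [fabuyibi]
/giposasi/:
  A Pre-h Lowering: no change — [giposasi]
  B Velar Fronting: [giposasi] → [diposasi]
  C Initial Consonant Epenthesis: no change — [diposasi]
  D Voicing Between Vowels: [diposasi] → [dibosasi]
/guhadudga/:
  A Pre-h Lowering: [guhadudga] → [gohadudga]
  B Velar Fronting: no change — [gohadudga]
  C Initial Consonant Epenthesis: no change — [gohadudga]
  D Voicing Between Vowels: no change — [gohadudga]

[fabuyibi], [dibosasi], [gohadudga]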